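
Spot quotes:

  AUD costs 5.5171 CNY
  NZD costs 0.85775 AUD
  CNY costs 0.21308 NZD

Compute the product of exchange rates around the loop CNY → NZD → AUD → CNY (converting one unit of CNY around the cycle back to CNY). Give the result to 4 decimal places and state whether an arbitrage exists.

1.0084 (arbitrage exists)

Around CNY → NZD → AUD → CNY: 1 × 0.21308 × 0.85775 × 5.5171 = 1.008357
Product > 1; profitable direction is CNY → NZD → AUD → CNY.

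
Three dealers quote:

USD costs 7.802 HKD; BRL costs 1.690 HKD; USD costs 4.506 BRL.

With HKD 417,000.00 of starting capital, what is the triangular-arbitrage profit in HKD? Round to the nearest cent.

Profit: HKD 10,232.33

Profitable loop is HKD → BRL → USD → HKD:
HKD 417,000.00 ÷ 1.690 = BRL 246,745.56
BRL 246,745.56 ÷ 4.506 = USD 54,759.33
USD 54,759.33 × 7.802 = HKD 427,232.33
Profit = HKD 427,232.33 − HKD 417,000.00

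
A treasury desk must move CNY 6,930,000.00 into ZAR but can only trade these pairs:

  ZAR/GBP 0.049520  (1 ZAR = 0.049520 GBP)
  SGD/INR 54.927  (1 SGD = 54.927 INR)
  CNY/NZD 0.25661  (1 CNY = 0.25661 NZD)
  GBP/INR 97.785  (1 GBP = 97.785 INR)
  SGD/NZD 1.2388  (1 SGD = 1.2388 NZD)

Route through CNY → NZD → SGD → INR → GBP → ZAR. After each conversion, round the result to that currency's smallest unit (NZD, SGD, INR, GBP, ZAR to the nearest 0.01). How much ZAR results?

ZAR 16,283,157.31

CNY 6,930,000.00 × 0.25661 = NZD 1,778,307.30
NZD 1,778,307.30 ÷ 1.2388 = SGD 1,435,507.99
SGD 1,435,507.99 × 54.927 = INR 78,848,147.37
INR 78,848,147.37 ÷ 97.785 = GBP 806,341.95
GBP 806,341.95 ÷ 0.049520 = ZAR 16,283,157.31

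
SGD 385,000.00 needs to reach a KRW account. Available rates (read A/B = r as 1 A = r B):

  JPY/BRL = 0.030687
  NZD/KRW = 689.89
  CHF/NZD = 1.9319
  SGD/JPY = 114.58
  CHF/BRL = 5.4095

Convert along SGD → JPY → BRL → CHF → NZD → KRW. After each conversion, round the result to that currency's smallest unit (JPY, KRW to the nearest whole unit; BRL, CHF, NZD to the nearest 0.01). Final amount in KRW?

SGD 385,000.00 × 114.58 = JPY 44,113,300
JPY 44,113,300 × 0.030687 = BRL 1,353,704.84
BRL 1,353,704.84 ÷ 5.4095 = CHF 250,245.83
CHF 250,245.83 × 1.9319 = NZD 483,449.92
NZD 483,449.92 × 689.89 = KRW 333,527,265

KRW 333,527,265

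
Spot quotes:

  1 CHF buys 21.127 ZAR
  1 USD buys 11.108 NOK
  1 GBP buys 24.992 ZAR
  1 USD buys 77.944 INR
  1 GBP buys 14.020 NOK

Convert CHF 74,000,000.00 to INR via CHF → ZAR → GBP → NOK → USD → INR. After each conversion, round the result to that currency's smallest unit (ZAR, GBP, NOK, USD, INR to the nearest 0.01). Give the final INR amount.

CHF 74,000,000.00 × 21.127 = ZAR 1,563,398,000.00
ZAR 1,563,398,000.00 ÷ 24.992 = GBP 62,555,937.90
GBP 62,555,937.90 × 14.020 = NOK 877,034,249.36
NOK 877,034,249.36 ÷ 11.108 = USD 78,955,189.90
USD 78,955,189.90 × 77.944 = INR 6,154,083,321.57

INR 6,154,083,321.57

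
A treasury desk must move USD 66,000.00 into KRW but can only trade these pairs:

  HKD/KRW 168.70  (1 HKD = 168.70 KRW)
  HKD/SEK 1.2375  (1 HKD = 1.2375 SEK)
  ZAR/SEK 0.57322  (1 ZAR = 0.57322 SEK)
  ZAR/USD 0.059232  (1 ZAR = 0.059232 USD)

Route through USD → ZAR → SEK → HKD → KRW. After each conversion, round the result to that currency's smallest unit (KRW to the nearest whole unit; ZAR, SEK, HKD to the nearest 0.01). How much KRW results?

KRW 87,072,045

USD 66,000.00 ÷ 0.059232 = ZAR 1,114,262.56
ZAR 1,114,262.56 × 0.57322 = SEK 638,717.58
SEK 638,717.58 ÷ 1.2375 = HKD 516,135.42
HKD 516,135.42 × 168.70 = KRW 87,072,045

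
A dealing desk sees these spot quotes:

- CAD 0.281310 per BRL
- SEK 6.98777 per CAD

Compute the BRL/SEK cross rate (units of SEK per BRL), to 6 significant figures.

BRL/SEK = 1.96573

1 BRL × 0.281310 = 0.28131 CAD
0.28131 CAD × 6.98777 = 1.96573 SEK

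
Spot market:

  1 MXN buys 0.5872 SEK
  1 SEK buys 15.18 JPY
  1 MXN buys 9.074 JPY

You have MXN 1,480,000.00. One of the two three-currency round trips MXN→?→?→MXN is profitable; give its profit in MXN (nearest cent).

Profitable loop is MXN → JPY → SEK → MXN:
MXN 1,480,000.00 × 9.074 = JPY 13,429,520
JPY 13,429,520 ÷ 15.18 = SEK 884,685.11
SEK 884,685.11 ÷ 0.5872 = MXN 1,506,616.34
Profit = MXN 1,506,616.34 − MXN 1,480,000.00

Profit: MXN 26,616.34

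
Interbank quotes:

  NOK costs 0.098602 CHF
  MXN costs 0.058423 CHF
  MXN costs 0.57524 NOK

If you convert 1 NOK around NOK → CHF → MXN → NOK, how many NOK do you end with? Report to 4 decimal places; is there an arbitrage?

0.9708 (arbitrage exists)

Around NOK → CHF → MXN → NOK: 1 × 0.098602 ÷ 0.058423 × 0.57524 = 0.970847
Product < 1; profitable direction is NOK → MXN → CHF → NOK.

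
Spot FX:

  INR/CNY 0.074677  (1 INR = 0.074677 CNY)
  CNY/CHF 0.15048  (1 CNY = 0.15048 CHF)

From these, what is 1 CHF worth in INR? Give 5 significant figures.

1 CHF ÷ 0.15048 = 6.6454 CNY
6.6454 CNY ÷ 0.074677 = 88.9886 INR

CHF/INR = 88.989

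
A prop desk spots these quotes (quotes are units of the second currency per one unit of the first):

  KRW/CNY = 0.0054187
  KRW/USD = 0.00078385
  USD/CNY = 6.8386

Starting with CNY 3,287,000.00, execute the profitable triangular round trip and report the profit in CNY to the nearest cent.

Profit: CNY 35,726.90

Profitable loop is CNY → USD → KRW → CNY:
CNY 3,287,000.00 ÷ 6.8386 = USD 480,653.94
USD 480,653.94 ÷ 0.00078385 = KRW 613,196,319
KRW 613,196,319 × 0.0054187 = CNY 3,322,726.90
Profit = CNY 3,322,726.90 − CNY 3,287,000.00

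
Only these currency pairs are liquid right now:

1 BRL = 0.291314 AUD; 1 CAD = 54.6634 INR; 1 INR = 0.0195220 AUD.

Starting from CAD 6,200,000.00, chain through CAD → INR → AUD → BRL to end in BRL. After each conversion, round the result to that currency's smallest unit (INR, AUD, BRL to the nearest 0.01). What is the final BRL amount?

BRL 22,711,785.74

CAD 6,200,000.00 × 54.6634 = INR 338,913,080.00
INR 338,913,080.00 × 0.0195220 = AUD 6,616,261.15
AUD 6,616,261.15 ÷ 0.291314 = BRL 22,711,785.74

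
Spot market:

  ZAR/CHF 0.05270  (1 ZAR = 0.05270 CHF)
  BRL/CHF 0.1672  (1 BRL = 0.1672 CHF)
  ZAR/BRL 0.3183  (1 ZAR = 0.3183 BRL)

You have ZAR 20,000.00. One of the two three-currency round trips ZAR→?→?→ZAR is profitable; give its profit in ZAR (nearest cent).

Profitable loop is ZAR → BRL → CHF → ZAR:
ZAR 20,000.00 × 0.3183 = BRL 6,366.00
BRL 6,366.00 × 0.1672 = CHF 1,064.40
CHF 1,064.40 ÷ 0.05270 = ZAR 20,197.25
Profit = ZAR 20,197.25 − ZAR 20,000.00

Profit: ZAR 197.25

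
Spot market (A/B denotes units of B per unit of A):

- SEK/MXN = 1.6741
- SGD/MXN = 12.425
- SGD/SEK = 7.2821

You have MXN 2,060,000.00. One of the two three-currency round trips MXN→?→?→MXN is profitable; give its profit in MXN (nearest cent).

Profit: MXN 39,546.91

Profitable loop is MXN → SEK → SGD → MXN:
MXN 2,060,000.00 ÷ 1.6741 = SEK 1,230,511.92
SEK 1,230,511.92 ÷ 7.2821 = SGD 168,977.62
SGD 168,977.62 × 12.425 = MXN 2,099,546.91
Profit = MXN 2,099,546.91 − MXN 2,060,000.00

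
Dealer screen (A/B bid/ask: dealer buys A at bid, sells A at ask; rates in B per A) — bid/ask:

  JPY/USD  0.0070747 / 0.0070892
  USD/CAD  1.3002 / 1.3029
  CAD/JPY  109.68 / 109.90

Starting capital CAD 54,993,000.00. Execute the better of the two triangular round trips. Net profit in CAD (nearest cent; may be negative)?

Net profit: CAD 489,119.59

Best loop CAD → JPY → USD → CAD:
CAD 54,993,000.00 × 109.68 (sell CAD at bid) = JPY 6,031,632,240
JPY 6,031,632,240 × 0.0070747 (sell JPY at bid) = USD 42,671,988.61
USD 42,671,988.61 × 1.3002 (sell USD at bid) = CAD 55,482,119.59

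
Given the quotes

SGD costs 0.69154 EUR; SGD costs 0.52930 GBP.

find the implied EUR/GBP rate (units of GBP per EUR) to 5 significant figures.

1 EUR ÷ 0.69154 = 1.44605 SGD
1.44605 SGD × 0.52930 = 0.765393 GBP

EUR/GBP = 0.76539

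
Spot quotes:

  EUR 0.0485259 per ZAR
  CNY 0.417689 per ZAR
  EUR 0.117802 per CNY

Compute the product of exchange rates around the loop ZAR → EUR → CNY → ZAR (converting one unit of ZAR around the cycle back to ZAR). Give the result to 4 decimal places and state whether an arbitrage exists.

0.9862 (arbitrage exists)

Around ZAR → EUR → CNY → ZAR: 1 × 0.0485259 ÷ 0.117802 ÷ 0.417689 = 0.986207
Product < 1; profitable direction is ZAR → CNY → EUR → ZAR.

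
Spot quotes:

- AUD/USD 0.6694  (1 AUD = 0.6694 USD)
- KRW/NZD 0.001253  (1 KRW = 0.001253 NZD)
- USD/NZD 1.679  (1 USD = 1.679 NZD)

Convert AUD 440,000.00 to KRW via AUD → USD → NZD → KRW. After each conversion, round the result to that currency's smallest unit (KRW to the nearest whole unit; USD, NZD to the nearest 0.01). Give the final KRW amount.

KRW 394,673,536

AUD 440,000.00 × 0.6694 = USD 294,536.00
USD 294,536.00 × 1.679 = NZD 494,525.94
NZD 494,525.94 ÷ 0.001253 = KRW 394,673,536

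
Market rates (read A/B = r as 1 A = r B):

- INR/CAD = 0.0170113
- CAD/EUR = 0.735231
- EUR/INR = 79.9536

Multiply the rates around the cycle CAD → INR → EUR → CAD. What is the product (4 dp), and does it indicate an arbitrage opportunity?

1.0000 (no arbitrage)

Around CAD → INR → EUR → CAD: 1 ÷ 0.0170113 ÷ 79.9536 ÷ 0.735231 = 1.000002
Product ≈ 1 (deviation 0.000%, within rounding noise).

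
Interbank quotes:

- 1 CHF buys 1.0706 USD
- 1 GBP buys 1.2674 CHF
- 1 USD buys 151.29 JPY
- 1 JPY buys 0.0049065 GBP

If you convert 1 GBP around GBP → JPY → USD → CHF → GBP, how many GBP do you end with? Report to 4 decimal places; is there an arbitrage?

Around GBP → JPY → USD → CHF → GBP: 1 ÷ 0.0049065 ÷ 151.29 ÷ 1.0706 ÷ 1.2674 = 0.992835
Product < 1; profitable direction is GBP → CHF → USD → JPY → GBP.

0.9928 (arbitrage exists)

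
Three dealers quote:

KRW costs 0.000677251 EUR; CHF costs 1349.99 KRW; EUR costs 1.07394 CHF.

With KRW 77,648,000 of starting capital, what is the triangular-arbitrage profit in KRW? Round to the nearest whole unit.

Profitable loop is KRW → CHF → EUR → KRW:
KRW 77,648,000 ÷ 1349.99 = CHF 57,517.46
CHF 57,517.46 ÷ 1.07394 = EUR 53,557.43
EUR 53,557.43 ÷ 0.000677251 = KRW 79,080,617
Profit = KRW 79,080,617 − KRW 77,648,000

Profit: KRW 1,432,617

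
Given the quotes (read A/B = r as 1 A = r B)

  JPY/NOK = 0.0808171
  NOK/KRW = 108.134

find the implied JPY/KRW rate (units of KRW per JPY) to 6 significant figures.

1 JPY × 0.0808171 = 0.0808171 NOK
0.0808171 NOK × 108.134 = 8.73908 KRW

JPY/KRW = 8.73908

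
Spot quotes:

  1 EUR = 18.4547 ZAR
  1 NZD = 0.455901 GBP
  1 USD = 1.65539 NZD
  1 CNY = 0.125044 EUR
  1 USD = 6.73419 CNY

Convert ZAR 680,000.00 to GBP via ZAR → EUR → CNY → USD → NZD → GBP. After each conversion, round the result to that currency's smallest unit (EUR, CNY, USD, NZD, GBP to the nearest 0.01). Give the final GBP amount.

ZAR 680,000.00 ÷ 18.4547 = EUR 36,846.98
EUR 36,846.98 ÷ 0.125044 = CNY 294,672.12
CNY 294,672.12 ÷ 6.73419 = USD 43,757.62
USD 43,757.62 × 1.65539 = NZD 72,435.93
NZD 72,435.93 × 0.455901 = GBP 33,023.61

GBP 33,023.61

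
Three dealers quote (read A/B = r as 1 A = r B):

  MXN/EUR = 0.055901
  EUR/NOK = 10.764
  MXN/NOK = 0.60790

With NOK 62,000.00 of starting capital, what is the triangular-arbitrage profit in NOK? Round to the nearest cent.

Profit: NOK 636.94

Profitable loop is NOK → EUR → MXN → NOK:
NOK 62,000.00 ÷ 10.764 = EUR 5,759.94
EUR 5,759.94 ÷ 0.055901 = MXN 103,038.24
MXN 103,038.24 × 0.60790 = NOK 62,636.94
Profit = NOK 62,636.94 − NOK 62,000.00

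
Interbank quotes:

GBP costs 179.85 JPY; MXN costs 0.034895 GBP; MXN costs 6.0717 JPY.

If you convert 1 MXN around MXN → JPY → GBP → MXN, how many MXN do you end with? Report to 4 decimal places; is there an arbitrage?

0.9675 (arbitrage exists)

Around MXN → JPY → GBP → MXN: 1 × 6.0717 ÷ 179.85 ÷ 0.034895 = 0.967468
Product < 1; profitable direction is MXN → GBP → JPY → MXN.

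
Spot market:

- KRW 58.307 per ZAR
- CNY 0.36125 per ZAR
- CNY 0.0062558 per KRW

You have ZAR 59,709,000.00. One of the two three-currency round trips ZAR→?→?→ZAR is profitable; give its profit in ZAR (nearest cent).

Profit: ZAR 579,641.02

Profitable loop is ZAR → KRW → CNY → ZAR:
ZAR 59,709,000.00 × 58.307 = KRW 3,481,452,663
KRW 3,481,452,663 × 0.0062558 = CNY 21,779,271.57
CNY 21,779,271.57 ÷ 0.36125 = ZAR 60,288,641.02
Profit = ZAR 60,288,641.02 − ZAR 59,709,000.00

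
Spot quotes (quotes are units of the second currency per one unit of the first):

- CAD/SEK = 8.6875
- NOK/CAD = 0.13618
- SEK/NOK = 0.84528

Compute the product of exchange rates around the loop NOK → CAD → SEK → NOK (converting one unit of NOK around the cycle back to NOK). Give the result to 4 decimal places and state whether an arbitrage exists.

Around NOK → CAD → SEK → NOK: 1 × 0.13618 × 8.6875 × 0.84528 = 1.000020
Product ≈ 1 (deviation 0.002%, within rounding noise).

1.0000 (no arbitrage)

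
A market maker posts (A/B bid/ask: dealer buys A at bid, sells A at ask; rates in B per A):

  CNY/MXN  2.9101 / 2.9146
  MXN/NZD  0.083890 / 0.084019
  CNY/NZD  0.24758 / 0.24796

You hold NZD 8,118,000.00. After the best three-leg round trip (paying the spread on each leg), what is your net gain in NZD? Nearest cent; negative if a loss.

Best loop NZD → MXN → CNY → NZD:
NZD 8,118,000.00 ÷ 0.084019 (buy MXN at ask) = MXN 96,621,002.39
MXN 96,621,002.39 ÷ 2.9146 (buy CNY at ask) = CNY 33,150,690.45
CNY 33,150,690.45 × 0.24758 (sell CNY at bid) = NZD 8,207,447.94

Net profit: NZD 89,447.94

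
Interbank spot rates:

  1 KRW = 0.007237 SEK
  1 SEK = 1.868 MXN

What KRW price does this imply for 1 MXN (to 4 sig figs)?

1 MXN ÷ 1.868 = 0.535332 SEK
0.535332 SEK ÷ 0.007237 = 73.9715 KRW

MXN/KRW = 73.97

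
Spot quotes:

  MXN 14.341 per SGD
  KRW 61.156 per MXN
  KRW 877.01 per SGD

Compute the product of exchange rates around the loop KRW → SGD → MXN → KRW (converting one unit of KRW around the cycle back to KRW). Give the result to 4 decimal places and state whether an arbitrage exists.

Around KRW → SGD → MXN → KRW: 1 ÷ 877.01 × 14.341 × 61.156 = 1.000032
Product ≈ 1 (deviation 0.003%, within rounding noise).

1.0000 (no arbitrage)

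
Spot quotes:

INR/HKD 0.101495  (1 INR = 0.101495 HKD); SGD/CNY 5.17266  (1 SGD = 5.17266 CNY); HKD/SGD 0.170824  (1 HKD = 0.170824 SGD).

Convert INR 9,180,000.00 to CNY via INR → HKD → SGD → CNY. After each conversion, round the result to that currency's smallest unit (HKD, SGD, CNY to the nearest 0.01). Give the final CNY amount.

INR 9,180,000.00 × 0.101495 = HKD 931,724.10
HKD 931,724.10 × 0.170824 = SGD 159,160.84
SGD 159,160.84 × 5.17266 = CNY 823,284.91

CNY 823,284.91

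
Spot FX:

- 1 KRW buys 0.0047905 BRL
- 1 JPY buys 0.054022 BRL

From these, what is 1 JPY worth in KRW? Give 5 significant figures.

1 JPY × 0.054022 = 0.054022 BRL
0.054022 BRL ÷ 0.0047905 = 11.2769 KRW

JPY/KRW = 11.277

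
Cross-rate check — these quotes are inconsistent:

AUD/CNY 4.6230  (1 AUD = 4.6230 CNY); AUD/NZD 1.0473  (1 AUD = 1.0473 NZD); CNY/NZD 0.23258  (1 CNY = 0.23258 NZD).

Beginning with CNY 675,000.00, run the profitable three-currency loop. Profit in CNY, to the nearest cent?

Profit: CNY 17,993.13

Profitable loop is CNY → NZD → AUD → CNY:
CNY 675,000.00 × 0.23258 = NZD 156,991.50
NZD 156,991.50 ÷ 1.0473 = AUD 149,901.17
AUD 149,901.17 × 4.6230 = CNY 692,993.13
Profit = CNY 692,993.13 − CNY 675,000.00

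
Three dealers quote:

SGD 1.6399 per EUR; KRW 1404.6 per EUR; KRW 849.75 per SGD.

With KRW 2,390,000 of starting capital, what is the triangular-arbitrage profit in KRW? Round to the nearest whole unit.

Profitable loop is KRW → SGD → EUR → KRW:
KRW 2,390,000 ÷ 849.75 = SGD 2,812.59
SGD 2,812.59 ÷ 1.6399 = EUR 1,715.10
EUR 1,715.10 × 1404.6 = KRW 2,409,029
Profit = KRW 2,409,029 − KRW 2,390,000

Profit: KRW 19,029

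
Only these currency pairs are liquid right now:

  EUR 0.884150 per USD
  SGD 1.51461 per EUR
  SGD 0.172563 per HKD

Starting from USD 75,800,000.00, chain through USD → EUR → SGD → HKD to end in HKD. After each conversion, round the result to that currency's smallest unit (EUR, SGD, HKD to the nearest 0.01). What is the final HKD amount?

HKD 588,231,523.04

USD 75,800,000.00 × 0.884150 = EUR 67,018,570.00
EUR 67,018,570.00 × 1.51461 = SGD 101,506,996.31
SGD 101,506,996.31 ÷ 0.172563 = HKD 588,231,523.04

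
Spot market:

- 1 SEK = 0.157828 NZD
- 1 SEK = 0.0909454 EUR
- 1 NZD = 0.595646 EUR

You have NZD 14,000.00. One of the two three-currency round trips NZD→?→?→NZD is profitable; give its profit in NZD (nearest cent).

Profitable loop is NZD → EUR → SEK → NZD:
NZD 14,000.00 × 0.595646 = EUR 8,339.04
EUR 8,339.04 ÷ 0.0909454 = SEK 91,692.86
SEK 91,692.86 × 0.157828 = NZD 14,471.70
Profit = NZD 14,471.70 − NZD 14,000.00

Profit: NZD 471.70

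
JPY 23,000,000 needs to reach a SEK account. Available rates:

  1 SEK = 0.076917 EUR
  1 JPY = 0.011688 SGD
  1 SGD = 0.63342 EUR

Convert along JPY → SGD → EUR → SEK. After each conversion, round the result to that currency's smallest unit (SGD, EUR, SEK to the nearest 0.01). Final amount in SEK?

SEK 2,213,795.39

JPY 23,000,000 × 0.011688 = SGD 268,824.00
SGD 268,824.00 × 0.63342 = EUR 170,278.50
EUR 170,278.50 ÷ 0.076917 = SEK 2,213,795.39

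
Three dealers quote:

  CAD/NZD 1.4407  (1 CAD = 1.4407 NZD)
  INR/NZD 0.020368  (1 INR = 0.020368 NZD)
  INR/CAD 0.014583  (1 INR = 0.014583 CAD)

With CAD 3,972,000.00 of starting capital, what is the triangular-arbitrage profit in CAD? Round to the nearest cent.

Profit: CAD 125,144.54

Profitable loop is CAD → NZD → INR → CAD:
CAD 3,972,000.00 × 1.4407 = NZD 5,722,460.40
NZD 5,722,460.40 ÷ 0.020368 = INR 280,953,476.04
INR 280,953,476.04 × 0.014583 = CAD 4,097,144.54
Profit = CAD 4,097,144.54 − CAD 3,972,000.00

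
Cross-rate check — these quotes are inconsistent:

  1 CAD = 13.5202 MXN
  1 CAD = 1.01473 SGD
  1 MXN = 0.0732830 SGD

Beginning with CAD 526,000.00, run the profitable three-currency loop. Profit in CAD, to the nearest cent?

Profit: CAD 12,703.61

Profitable loop is CAD → SGD → MXN → CAD:
CAD 526,000.00 × 1.01473 = SGD 533,747.98
SGD 533,747.98 ÷ 0.0732830 = MXN 7,283,380.59
MXN 7,283,380.59 ÷ 13.5202 = CAD 538,703.61
Profit = CAD 538,703.61 − CAD 526,000.00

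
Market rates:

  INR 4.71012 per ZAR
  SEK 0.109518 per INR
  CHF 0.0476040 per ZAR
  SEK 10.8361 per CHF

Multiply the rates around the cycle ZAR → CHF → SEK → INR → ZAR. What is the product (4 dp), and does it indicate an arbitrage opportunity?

Around ZAR → CHF → SEK → INR → ZAR: 1 × 0.0476040 × 10.8361 ÷ 0.109518 ÷ 4.71012 = 0.999998
Product ≈ 1 (deviation 0.000%, within rounding noise).

1.0000 (no arbitrage)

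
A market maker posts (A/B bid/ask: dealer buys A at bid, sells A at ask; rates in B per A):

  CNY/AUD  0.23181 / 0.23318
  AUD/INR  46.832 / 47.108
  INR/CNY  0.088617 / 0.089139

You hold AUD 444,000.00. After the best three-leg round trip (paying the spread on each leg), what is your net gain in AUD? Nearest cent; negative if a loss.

Best loop AUD → CNY → INR → AUD:
AUD 444,000.00 ÷ 0.23318 (buy CNY at ask) = CNY 1,904,108.41
CNY 1,904,108.41 ÷ 0.089139 (buy INR at ask) = INR 21,361,114.82
INR 21,361,114.82 ÷ 47.108 (buy AUD at ask) = AUD 453,449.83

Net profit: AUD 9,449.83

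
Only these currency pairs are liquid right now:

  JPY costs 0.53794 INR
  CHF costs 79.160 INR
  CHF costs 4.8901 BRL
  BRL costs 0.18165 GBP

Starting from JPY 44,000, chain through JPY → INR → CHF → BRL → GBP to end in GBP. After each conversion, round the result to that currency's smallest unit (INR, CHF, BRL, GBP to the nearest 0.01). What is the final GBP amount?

GBP 265.61

JPY 44,000 × 0.53794 = INR 23,669.36
INR 23,669.36 ÷ 79.160 = CHF 299.01
CHF 299.01 × 4.8901 = BRL 1,462.19
BRL 1,462.19 × 0.18165 = GBP 265.61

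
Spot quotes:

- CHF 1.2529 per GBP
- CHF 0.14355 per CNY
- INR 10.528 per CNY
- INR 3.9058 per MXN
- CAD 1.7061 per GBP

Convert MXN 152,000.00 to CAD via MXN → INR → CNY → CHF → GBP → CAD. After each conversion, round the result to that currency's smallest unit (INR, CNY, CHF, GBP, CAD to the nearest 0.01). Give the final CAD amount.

CAD 11,022.98

MXN 152,000.00 × 3.9058 = INR 593,681.60
INR 593,681.60 ÷ 10.528 = CNY 56,390.73
CNY 56,390.73 × 0.14355 = CHF 8,094.89
CHF 8,094.89 ÷ 1.2529 = GBP 6,460.92
GBP 6,460.92 × 1.7061 = CAD 11,022.98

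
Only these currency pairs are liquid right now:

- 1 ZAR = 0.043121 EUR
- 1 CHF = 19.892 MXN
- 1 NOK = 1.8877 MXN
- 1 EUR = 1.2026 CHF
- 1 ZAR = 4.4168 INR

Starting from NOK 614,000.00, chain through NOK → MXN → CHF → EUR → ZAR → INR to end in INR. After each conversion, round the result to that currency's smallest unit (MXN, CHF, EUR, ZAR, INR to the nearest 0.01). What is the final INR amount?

INR 4,962,729.20

NOK 614,000.00 × 1.8877 = MXN 1,159,047.80
MXN 1,159,047.80 ÷ 19.892 = CHF 58,267.03
CHF 58,267.03 ÷ 1.2026 = EUR 48,450.88
EUR 48,450.88 ÷ 0.043121 = ZAR 1,123,602.88
ZAR 1,123,602.88 × 4.4168 = INR 4,962,729.20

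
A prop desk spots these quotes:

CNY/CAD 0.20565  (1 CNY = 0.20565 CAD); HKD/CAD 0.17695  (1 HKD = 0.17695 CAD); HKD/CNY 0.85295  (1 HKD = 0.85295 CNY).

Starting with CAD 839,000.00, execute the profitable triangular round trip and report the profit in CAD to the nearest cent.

Profit: CAD 7,369.96

Profitable loop is CAD → CNY → HKD → CAD:
CAD 839,000.00 ÷ 0.20565 = CNY 4,079,747.14
CNY 4,079,747.14 ÷ 0.85295 = HKD 4,783,102.34
HKD 4,783,102.34 × 0.17695 = CAD 846,369.96
Profit = CAD 846,369.96 − CAD 839,000.00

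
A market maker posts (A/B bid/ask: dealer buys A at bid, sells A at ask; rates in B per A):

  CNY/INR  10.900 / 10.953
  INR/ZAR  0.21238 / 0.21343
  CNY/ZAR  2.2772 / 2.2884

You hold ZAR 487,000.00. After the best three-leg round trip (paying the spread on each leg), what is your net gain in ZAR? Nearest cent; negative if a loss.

Best loop ZAR → CNY → INR → ZAR:
ZAR 487,000.00 ÷ 2.2884 (buy CNY at ask) = CNY 212,812.45
CNY 212,812.45 × 10.900 (sell CNY at bid) = INR 2,319,655.65
INR 2,319,655.65 × 0.21238 (sell INR at bid) = ZAR 492,648.47

Net profit: ZAR 5,648.47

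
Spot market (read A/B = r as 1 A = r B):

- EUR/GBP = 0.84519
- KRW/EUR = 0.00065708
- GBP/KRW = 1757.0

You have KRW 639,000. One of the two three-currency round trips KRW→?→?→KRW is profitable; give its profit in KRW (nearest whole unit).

Profit: KRW 15,872

Profitable loop is KRW → GBP → EUR → KRW:
KRW 639,000 ÷ 1757.0 = GBP 363.69
GBP 363.69 ÷ 0.84519 = EUR 430.30
EUR 430.30 ÷ 0.00065708 = KRW 654,872
Profit = KRW 654,872 − KRW 639,000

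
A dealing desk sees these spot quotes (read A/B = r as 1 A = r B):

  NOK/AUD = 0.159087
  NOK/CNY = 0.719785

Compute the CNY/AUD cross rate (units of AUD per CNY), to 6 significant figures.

1 CNY ÷ 0.719785 = 1.3893 NOK
1.3893 NOK × 0.159087 = 0.22102 AUD

CNY/AUD = 0.221020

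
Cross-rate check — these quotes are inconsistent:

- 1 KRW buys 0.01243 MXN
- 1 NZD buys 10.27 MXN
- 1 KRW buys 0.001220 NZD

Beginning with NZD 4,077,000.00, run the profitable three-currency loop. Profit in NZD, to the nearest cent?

Profit: NZD 32,602.88

Profitable loop is NZD → MXN → KRW → NZD:
NZD 4,077,000.00 × 10.27 = MXN 41,870,790.00
MXN 41,870,790.00 ÷ 0.01243 = KRW 3,368,526,951
KRW 3,368,526,951 × 0.001220 = NZD 4,109,602.88
Profit = NZD 4,109,602.88 − NZD 4,077,000.00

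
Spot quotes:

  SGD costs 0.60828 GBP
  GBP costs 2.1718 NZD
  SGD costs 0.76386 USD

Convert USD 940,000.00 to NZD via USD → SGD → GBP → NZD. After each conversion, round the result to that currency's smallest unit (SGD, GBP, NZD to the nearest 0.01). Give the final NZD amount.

USD 940,000.00 ÷ 0.76386 = SGD 1,230,591.99
SGD 1,230,591.99 × 0.60828 = GBP 748,544.50
GBP 748,544.50 × 2.1718 = NZD 1,625,688.95

NZD 1,625,688.95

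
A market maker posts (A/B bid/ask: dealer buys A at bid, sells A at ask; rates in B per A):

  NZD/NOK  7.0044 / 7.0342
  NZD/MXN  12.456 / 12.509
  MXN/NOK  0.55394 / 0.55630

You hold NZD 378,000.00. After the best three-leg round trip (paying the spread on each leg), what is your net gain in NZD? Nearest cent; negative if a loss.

Best loop NZD → NOK → MXN → NZD:
NZD 378,000.00 × 7.0044 (sell NZD at bid) = NOK 2,647,663.20
NOK 2,647,663.20 ÷ 0.55630 (buy MXN at ask) = MXN 4,759,416.14
MXN 4,759,416.14 ÷ 12.509 (buy NZD at ask) = NZD 380,479.35

Net profit: NZD 2,479.35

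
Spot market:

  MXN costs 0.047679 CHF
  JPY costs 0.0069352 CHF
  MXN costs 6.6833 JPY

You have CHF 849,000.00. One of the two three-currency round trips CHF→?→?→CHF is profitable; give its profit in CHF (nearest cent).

Profit: CHF 24,343.08

Profitable loop is CHF → JPY → MXN → CHF:
CHF 849,000.00 ÷ 0.0069352 = JPY 122,418,964
JPY 122,418,964 ÷ 6.6833 = MXN 18,317,143.35
MXN 18,317,143.35 × 0.047679 = CHF 873,343.08
Profit = CHF 873,343.08 − CHF 849,000.00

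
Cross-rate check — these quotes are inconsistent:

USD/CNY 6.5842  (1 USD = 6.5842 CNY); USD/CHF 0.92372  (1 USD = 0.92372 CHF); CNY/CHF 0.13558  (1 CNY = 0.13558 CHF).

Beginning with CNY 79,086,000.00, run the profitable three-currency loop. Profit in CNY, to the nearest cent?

Profitable loop is CNY → USD → CHF → CNY:
CNY 79,086,000.00 ÷ 6.5842 = USD 12,011,482.03
USD 12,011,482.03 × 0.92372 = CHF 11,095,246.18
CHF 11,095,246.18 ÷ 0.13558 = CNY 81,835,419.56
Profit = CNY 81,835,419.56 − CNY 79,086,000.00

Profit: CNY 2,749,419.56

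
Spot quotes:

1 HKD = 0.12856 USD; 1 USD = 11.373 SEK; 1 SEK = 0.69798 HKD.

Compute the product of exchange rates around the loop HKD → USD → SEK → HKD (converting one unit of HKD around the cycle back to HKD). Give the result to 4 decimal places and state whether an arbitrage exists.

Around HKD → USD → SEK → HKD: 1 × 0.12856 × 11.373 × 0.69798 = 1.020526
Product > 1; profitable direction is HKD → USD → SEK → HKD.

1.0205 (arbitrage exists)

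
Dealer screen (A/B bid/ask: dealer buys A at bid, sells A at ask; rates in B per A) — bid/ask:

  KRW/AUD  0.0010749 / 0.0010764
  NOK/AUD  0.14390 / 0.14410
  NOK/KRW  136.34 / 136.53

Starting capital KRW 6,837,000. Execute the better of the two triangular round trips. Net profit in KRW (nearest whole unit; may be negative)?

Net profit: KRW 116,332

Best loop KRW → AUD → NOK → KRW:
KRW 6,837,000 × 0.0010749 (sell KRW at bid) = AUD 7,349.09
AUD 7,349.09 ÷ 0.14410 (buy NOK at ask) = NOK 50,999.94
NOK 50,999.94 × 136.34 (sell NOK at bid) = KRW 6,953,332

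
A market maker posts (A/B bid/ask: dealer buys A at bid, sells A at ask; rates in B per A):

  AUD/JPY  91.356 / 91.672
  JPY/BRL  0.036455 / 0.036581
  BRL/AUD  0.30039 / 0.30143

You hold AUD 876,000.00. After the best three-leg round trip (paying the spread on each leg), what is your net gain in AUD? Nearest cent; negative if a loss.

Net profit: AUD 362.44

Best loop AUD → JPY → BRL → AUD:
AUD 876,000.00 × 91.356 (sell AUD at bid) = JPY 80,027,856
JPY 80,027,856 × 0.036455 (sell JPY at bid) = BRL 2,917,415.49
BRL 2,917,415.49 × 0.30039 (sell BRL at bid) = AUD 876,362.44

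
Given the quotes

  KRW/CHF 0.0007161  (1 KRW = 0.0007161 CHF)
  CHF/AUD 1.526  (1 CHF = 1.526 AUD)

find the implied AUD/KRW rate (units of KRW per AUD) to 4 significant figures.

1 AUD ÷ 1.526 = 0.655308 CHF
0.655308 CHF ÷ 0.0007161 = 915.107 KRW

AUD/KRW = 915.1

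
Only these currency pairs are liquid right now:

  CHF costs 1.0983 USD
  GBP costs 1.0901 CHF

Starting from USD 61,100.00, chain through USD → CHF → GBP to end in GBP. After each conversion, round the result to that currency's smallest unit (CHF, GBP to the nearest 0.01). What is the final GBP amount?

GBP 51,033.33

USD 61,100.00 ÷ 1.0983 = CHF 55,631.43
CHF 55,631.43 ÷ 1.0901 = GBP 51,033.33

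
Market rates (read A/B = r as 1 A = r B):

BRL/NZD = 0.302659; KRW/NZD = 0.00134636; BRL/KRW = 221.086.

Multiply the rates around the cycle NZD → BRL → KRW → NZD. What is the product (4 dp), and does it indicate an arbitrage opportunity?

0.9835 (arbitrage exists)

Around NZD → BRL → KRW → NZD: 1 ÷ 0.302659 × 221.086 × 0.00134636 = 0.983488
Product < 1; profitable direction is NZD → KRW → BRL → NZD.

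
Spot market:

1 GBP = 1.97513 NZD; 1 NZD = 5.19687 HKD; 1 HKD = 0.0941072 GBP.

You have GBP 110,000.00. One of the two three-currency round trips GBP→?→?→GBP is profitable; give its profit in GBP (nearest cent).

Profit: GBP 3,876.02

Profitable loop is GBP → HKD → NZD → GBP:
GBP 110,000.00 ÷ 0.0941072 = HKD 1,168,879.75
HKD 1,168,879.75 ÷ 5.19687 = NZD 224,919.95
NZD 224,919.95 ÷ 1.97513 = GBP 113,876.02
Profit = GBP 113,876.02 − GBP 110,000.00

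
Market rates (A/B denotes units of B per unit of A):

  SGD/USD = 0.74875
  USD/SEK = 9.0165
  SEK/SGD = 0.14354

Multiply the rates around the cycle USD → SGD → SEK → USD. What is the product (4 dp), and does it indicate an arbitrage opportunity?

Around USD → SGD → SEK → USD: 1 ÷ 0.74875 ÷ 0.14354 ÷ 9.0165 = 1.031935
Product > 1; profitable direction is USD → SGD → SEK → USD.

1.0319 (arbitrage exists)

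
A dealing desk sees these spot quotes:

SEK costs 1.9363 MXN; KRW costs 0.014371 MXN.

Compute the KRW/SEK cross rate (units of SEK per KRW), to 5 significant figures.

KRW/SEK = 0.0074219

1 KRW × 0.014371 = 0.014371 MXN
0.014371 MXN ÷ 1.9363 = 0.00742189 SEK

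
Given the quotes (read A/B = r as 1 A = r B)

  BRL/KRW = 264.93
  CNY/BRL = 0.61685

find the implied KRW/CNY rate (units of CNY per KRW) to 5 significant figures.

1 KRW ÷ 264.93 = 0.00377458 BRL
0.00377458 BRL ÷ 0.61685 = 0.00611912 CNY

KRW/CNY = 0.0061191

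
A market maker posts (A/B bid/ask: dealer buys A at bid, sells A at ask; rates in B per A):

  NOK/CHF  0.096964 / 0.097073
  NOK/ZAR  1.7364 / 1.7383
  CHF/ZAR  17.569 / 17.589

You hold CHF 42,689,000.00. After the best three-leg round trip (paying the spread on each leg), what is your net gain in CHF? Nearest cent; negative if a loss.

Best loop CHF → NOK → ZAR → CHF:
CHF 42,689,000.00 ÷ 0.097073 (buy NOK at ask) = NOK 439,761,828.73
NOK 439,761,828.73 × 1.7364 (sell NOK at bid) = ZAR 763,602,439.40
ZAR 763,602,439.40 ÷ 17.589 (buy CHF at ask) = CHF 43,413,635.76

Net profit: CHF 724,635.76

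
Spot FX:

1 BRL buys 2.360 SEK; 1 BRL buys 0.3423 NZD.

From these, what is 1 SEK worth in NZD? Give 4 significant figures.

1 SEK ÷ 2.360 = 0.423729 BRL
0.423729 BRL × 0.3423 = 0.145042 NZD

SEK/NZD = 0.1450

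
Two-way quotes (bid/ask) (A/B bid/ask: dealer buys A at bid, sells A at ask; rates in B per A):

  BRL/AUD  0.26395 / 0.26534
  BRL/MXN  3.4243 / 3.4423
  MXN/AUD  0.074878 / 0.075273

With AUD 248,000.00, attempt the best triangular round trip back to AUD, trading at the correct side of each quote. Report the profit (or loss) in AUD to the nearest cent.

Best loop AUD → MXN → BRL → AUD:
AUD 248,000.00 ÷ 0.075273 (buy MXN at ask) = MXN 3,294,674.05
MXN 3,294,674.05 ÷ 3.4423 (buy BRL at ask) = BRL 957,114.15
BRL 957,114.15 × 0.26395 (sell BRL at bid) = AUD 252,630.28

Net profit: AUD 4,630.28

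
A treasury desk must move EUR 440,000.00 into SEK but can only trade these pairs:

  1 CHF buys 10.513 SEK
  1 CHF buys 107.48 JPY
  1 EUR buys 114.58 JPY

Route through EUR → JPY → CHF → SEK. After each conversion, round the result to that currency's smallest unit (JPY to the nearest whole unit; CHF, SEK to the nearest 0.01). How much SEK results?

SEK 4,931,289.49

EUR 440,000.00 × 114.58 = JPY 50,415,200
JPY 50,415,200 ÷ 107.48 = CHF 469,065.87
CHF 469,065.87 × 10.513 = SEK 4,931,289.49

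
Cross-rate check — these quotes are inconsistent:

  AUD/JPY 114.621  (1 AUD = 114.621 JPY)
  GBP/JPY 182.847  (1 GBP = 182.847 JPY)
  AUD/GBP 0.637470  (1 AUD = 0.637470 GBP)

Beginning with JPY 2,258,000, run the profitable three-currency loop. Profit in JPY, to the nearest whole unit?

Profit: JPY 38,187

Profitable loop is JPY → AUD → GBP → JPY:
JPY 2,258,000 ÷ 114.621 = AUD 19,699.71
AUD 19,699.71 × 0.637470 = GBP 12,557.97
GBP 12,557.97 × 182.847 = JPY 2,296,187
Profit = JPY 2,296,187 − JPY 2,258,000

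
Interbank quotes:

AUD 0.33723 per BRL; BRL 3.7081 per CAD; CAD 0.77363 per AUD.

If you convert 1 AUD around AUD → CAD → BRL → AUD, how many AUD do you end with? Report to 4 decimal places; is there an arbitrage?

Around AUD → CAD → BRL → AUD: 1 × 0.77363 × 3.7081 × 0.33723 = 0.967411
Product < 1; profitable direction is AUD → BRL → CAD → AUD.

0.9674 (arbitrage exists)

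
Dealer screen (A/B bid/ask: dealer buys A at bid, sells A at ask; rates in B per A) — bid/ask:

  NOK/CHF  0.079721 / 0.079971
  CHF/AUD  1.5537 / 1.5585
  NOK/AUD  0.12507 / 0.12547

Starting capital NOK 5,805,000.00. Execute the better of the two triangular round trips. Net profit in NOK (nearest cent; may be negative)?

Net profit: NOK 20,269.74

Best loop NOK → AUD → CHF → NOK:
NOK 5,805,000.00 × 0.12507 (sell NOK at bid) = AUD 726,031.35
AUD 726,031.35 ÷ 1.5585 (buy CHF at ask) = CHF 465,852.65
CHF 465,852.65 ÷ 0.079971 (buy NOK at ask) = NOK 5,825,269.74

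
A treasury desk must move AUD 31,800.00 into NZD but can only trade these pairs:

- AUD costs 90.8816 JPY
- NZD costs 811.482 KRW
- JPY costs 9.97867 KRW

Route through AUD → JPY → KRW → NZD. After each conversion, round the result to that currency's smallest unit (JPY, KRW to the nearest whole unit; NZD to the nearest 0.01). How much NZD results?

NZD 35,538.32

AUD 31,800.00 × 90.8816 = JPY 2,890,035
JPY 2,890,035 × 9.97867 = KRW 28,838,706
KRW 28,838,706 ÷ 811.482 = NZD 35,538.32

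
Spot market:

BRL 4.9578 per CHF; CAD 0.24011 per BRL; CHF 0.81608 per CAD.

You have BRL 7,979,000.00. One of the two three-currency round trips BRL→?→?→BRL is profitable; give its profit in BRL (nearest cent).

Profit: BRL 234,277.18

Profitable loop is BRL → CHF → CAD → BRL:
BRL 7,979,000.00 ÷ 4.9578 = CHF 1,609,383.19
CHF 1,609,383.19 ÷ 0.81608 = CAD 1,972,089.98
CAD 1,972,089.98 ÷ 0.24011 = BRL 8,213,277.18
Profit = BRL 8,213,277.18 − BRL 7,979,000.00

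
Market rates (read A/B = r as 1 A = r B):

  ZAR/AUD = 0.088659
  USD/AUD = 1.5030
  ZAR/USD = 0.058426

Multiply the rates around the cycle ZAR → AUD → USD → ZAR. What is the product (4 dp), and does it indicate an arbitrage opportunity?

1.0096 (arbitrage exists)

Around ZAR → AUD → USD → ZAR: 1 × 0.088659 ÷ 1.5030 ÷ 0.058426 = 1.009619
Product > 1; profitable direction is ZAR → AUD → USD → ZAR.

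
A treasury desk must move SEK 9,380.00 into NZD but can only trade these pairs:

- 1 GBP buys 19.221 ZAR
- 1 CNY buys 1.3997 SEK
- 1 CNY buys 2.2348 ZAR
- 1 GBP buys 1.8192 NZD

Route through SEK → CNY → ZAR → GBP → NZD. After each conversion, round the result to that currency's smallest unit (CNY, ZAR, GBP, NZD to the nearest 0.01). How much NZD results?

NZD 1,417.47

SEK 9,380.00 ÷ 1.3997 = CNY 6,701.44
CNY 6,701.44 × 2.2348 = ZAR 14,976.38
ZAR 14,976.38 ÷ 19.221 = GBP 779.17
GBP 779.17 × 1.8192 = NZD 1,417.47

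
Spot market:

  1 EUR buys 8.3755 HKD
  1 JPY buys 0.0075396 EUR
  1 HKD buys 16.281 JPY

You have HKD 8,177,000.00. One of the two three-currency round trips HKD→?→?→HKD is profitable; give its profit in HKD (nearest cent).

Profit: HKD 229,865.96

Profitable loop is HKD → JPY → EUR → HKD:
HKD 8,177,000.00 × 16.281 = JPY 133,129,737
JPY 133,129,737 × 0.0075396 = EUR 1,003,744.97
EUR 1,003,744.97 × 8.3755 = HKD 8,406,865.96
Profit = HKD 8,406,865.96 − HKD 8,177,000.00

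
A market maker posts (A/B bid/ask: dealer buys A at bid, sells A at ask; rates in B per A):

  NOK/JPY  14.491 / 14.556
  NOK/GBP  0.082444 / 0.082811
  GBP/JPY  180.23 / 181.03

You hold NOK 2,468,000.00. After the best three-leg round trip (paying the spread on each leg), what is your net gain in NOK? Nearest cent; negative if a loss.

Best loop NOK → GBP → JPY → NOK:
NOK 2,468,000.00 × 0.082444 (sell NOK at bid) = GBP 203,471.79
GBP 203,471.79 × 180.23 (sell GBP at bid) = JPY 36,671,721
JPY 36,671,721 ÷ 14.556 (buy NOK at ask) = NOK 2,519,354.29

Net profit: NOK 51,354.29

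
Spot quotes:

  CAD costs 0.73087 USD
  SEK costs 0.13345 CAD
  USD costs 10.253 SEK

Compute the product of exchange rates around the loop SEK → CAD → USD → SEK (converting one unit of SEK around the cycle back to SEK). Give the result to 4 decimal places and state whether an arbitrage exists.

1.0000 (no arbitrage)

Around SEK → CAD → USD → SEK: 1 × 0.13345 × 0.73087 × 10.253 = 1.000022
Product ≈ 1 (deviation 0.002%, within rounding noise).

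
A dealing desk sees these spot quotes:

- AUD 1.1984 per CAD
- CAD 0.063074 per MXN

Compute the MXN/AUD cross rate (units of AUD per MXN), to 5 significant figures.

MXN/AUD = 0.075588

1 MXN × 0.063074 = 0.063074 CAD
0.063074 CAD × 1.1984 = 0.0755879 AUD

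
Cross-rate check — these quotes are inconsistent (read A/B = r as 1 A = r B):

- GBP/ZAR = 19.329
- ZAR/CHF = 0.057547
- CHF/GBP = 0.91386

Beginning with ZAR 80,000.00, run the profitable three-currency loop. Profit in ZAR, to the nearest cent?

Profit: ZAR 1,320.82

Profitable loop is ZAR → CHF → GBP → ZAR:
ZAR 80,000.00 × 0.057547 = CHF 4,603.76
CHF 4,603.76 × 0.91386 = GBP 4,207.19
GBP 4,207.19 × 19.329 = ZAR 81,320.82
Profit = ZAR 81,320.82 − ZAR 80,000.00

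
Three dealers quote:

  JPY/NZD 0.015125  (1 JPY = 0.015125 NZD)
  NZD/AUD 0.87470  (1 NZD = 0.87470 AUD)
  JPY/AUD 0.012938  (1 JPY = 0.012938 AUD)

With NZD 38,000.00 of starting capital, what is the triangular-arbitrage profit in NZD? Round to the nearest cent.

Profitable loop is NZD → AUD → JPY → NZD:
NZD 38,000.00 × 0.87470 = AUD 33,238.60
AUD 33,238.60 ÷ 0.012938 = JPY 2,569,068
JPY 2,569,068 × 0.015125 = NZD 38,857.15
Profit = NZD 38,857.15 − NZD 38,000.00

Profit: NZD 857.15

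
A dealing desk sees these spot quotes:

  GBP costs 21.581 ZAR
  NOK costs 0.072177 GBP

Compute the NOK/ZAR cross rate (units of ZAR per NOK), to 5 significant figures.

NOK/ZAR = 1.5577

1 NOK × 0.072177 = 0.072177 GBP
0.072177 GBP × 21.581 = 1.55765 ZAR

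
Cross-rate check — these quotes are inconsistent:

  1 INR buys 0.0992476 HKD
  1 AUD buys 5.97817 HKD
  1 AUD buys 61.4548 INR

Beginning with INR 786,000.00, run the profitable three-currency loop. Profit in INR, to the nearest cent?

Profitable loop is INR → HKD → AUD → INR:
INR 786,000.00 × 0.0992476 = HKD 78,008.61
HKD 78,008.61 ÷ 5.97817 = AUD 13,048.91
AUD 13,048.91 × 61.4548 = INR 801,918.27
Profit = INR 801,918.27 − INR 786,000.00

Profit: INR 15,918.27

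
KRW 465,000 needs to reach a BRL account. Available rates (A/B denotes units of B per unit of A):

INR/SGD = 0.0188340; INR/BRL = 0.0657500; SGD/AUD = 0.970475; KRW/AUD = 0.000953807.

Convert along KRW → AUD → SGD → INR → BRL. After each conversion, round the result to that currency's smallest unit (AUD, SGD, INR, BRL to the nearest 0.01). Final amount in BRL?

BRL 1,595.43

KRW 465,000 × 0.000953807 = AUD 443.52
AUD 443.52 ÷ 0.970475 = SGD 457.01
SGD 457.01 ÷ 0.0188340 = INR 24,265.16
INR 24,265.16 × 0.0657500 = BRL 1,595.43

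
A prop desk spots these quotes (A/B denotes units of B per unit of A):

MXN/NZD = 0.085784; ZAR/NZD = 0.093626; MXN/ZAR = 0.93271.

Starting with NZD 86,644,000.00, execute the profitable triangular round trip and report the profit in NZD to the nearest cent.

Profitable loop is NZD → MXN → ZAR → NZD:
NZD 86,644,000.00 ÷ 0.085784 = MXN 1,010,025,179.52
MXN 1,010,025,179.52 × 0.93271 = ZAR 942,060,585.19
ZAR 942,060,585.19 × 0.093626 = NZD 88,201,364.35
Profit = NZD 88,201,364.35 − NZD 86,644,000.00

Profit: NZD 1,557,364.35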